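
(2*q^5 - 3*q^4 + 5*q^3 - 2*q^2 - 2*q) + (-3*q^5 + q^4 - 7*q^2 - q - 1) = -q^5 - 2*q^4 + 5*q^3 - 9*q^2 - 3*q - 1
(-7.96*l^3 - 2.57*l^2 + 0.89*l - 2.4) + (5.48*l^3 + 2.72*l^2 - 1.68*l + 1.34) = -2.48*l^3 + 0.15*l^2 - 0.79*l - 1.06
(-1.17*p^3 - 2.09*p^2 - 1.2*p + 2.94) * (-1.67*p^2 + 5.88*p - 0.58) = 1.9539*p^5 - 3.3893*p^4 - 9.6066*p^3 - 10.7536*p^2 + 17.9832*p - 1.7052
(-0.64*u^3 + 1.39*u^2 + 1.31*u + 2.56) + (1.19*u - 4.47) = -0.64*u^3 + 1.39*u^2 + 2.5*u - 1.91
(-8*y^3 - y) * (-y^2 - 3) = 8*y^5 + 25*y^3 + 3*y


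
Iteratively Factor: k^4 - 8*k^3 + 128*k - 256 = (k + 4)*(k^3 - 12*k^2 + 48*k - 64) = (k - 4)*(k + 4)*(k^2 - 8*k + 16) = (k - 4)^2*(k + 4)*(k - 4)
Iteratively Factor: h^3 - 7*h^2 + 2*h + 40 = (h - 5)*(h^2 - 2*h - 8) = (h - 5)*(h - 4)*(h + 2)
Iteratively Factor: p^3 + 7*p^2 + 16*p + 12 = (p + 2)*(p^2 + 5*p + 6) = (p + 2)*(p + 3)*(p + 2)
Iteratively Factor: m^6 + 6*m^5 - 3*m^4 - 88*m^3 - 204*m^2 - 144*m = (m + 2)*(m^5 + 4*m^4 - 11*m^3 - 66*m^2 - 72*m) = (m + 2)*(m + 3)*(m^4 + m^3 - 14*m^2 - 24*m) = (m + 2)*(m + 3)^2*(m^3 - 2*m^2 - 8*m) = (m - 4)*(m + 2)*(m + 3)^2*(m^2 + 2*m) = (m - 4)*(m + 2)^2*(m + 3)^2*(m)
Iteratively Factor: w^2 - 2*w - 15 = (w - 5)*(w + 3)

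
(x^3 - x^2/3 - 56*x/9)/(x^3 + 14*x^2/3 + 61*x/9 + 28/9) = x*(3*x - 8)/(3*x^2 + 7*x + 4)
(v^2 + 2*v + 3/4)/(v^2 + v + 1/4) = (2*v + 3)/(2*v + 1)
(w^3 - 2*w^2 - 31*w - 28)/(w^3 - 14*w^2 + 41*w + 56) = (w + 4)/(w - 8)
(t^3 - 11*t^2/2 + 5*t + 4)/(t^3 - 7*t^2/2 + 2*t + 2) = (t - 4)/(t - 2)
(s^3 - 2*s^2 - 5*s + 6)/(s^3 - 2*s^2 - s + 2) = (s^2 - s - 6)/(s^2 - s - 2)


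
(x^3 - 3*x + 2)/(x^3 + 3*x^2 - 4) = (x - 1)/(x + 2)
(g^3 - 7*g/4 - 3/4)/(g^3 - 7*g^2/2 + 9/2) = (g + 1/2)/(g - 3)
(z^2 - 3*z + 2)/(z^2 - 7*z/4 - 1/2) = 4*(z - 1)/(4*z + 1)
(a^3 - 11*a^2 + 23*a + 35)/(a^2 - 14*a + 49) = (a^2 - 4*a - 5)/(a - 7)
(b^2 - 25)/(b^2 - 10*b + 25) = (b + 5)/(b - 5)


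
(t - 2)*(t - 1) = t^2 - 3*t + 2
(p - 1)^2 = p^2 - 2*p + 1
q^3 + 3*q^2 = q^2*(q + 3)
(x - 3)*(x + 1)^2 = x^3 - x^2 - 5*x - 3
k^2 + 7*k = k*(k + 7)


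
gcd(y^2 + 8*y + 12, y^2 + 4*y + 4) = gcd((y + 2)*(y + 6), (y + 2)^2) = y + 2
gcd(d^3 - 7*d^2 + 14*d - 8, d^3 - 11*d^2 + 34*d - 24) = d^2 - 5*d + 4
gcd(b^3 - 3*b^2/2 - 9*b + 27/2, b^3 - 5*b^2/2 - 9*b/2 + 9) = b^2 - 9*b/2 + 9/2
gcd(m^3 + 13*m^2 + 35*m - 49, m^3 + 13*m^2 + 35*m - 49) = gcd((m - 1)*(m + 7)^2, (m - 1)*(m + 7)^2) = m^3 + 13*m^2 + 35*m - 49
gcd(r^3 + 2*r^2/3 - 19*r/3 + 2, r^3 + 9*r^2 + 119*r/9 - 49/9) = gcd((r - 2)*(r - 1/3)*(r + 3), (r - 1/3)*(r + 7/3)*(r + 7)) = r - 1/3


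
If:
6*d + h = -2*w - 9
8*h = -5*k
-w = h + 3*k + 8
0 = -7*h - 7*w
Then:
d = -11/9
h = 5/3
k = -8/3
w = -5/3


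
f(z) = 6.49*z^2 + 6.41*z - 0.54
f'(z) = 12.98*z + 6.41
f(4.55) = 162.98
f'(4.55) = 65.47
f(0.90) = 10.49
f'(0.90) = 18.09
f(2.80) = 68.29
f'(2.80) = 42.75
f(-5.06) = 133.19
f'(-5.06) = -59.27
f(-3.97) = 76.30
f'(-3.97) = -45.12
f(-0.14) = -1.31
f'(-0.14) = 4.59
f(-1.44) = 3.69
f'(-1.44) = -12.28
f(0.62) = 5.93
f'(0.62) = 14.46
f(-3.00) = 38.64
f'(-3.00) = -32.53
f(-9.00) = 467.46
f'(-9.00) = -110.41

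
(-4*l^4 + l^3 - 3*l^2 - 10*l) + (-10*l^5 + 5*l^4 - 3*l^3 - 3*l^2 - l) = -10*l^5 + l^4 - 2*l^3 - 6*l^2 - 11*l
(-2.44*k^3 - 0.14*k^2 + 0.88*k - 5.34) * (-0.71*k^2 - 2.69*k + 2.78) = 1.7324*k^5 + 6.663*k^4 - 7.0314*k^3 + 1.035*k^2 + 16.811*k - 14.8452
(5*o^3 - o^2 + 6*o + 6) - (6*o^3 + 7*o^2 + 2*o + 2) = -o^3 - 8*o^2 + 4*o + 4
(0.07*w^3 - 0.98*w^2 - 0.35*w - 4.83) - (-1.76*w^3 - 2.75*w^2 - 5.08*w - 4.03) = 1.83*w^3 + 1.77*w^2 + 4.73*w - 0.8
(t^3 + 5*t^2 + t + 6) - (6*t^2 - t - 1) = t^3 - t^2 + 2*t + 7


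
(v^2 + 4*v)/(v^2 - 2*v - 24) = v/(v - 6)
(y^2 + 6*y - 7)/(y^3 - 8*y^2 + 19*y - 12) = (y + 7)/(y^2 - 7*y + 12)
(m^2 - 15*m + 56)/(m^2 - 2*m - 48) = (m - 7)/(m + 6)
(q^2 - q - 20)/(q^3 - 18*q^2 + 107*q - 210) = (q + 4)/(q^2 - 13*q + 42)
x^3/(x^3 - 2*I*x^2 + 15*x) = x^2/(x^2 - 2*I*x + 15)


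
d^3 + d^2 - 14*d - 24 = (d - 4)*(d + 2)*(d + 3)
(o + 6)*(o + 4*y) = o^2 + 4*o*y + 6*o + 24*y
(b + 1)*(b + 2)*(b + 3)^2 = b^4 + 9*b^3 + 29*b^2 + 39*b + 18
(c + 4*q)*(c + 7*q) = c^2 + 11*c*q + 28*q^2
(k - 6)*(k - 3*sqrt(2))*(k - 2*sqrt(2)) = k^3 - 5*sqrt(2)*k^2 - 6*k^2 + 12*k + 30*sqrt(2)*k - 72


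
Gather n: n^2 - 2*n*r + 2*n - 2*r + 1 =n^2 + n*(2 - 2*r) - 2*r + 1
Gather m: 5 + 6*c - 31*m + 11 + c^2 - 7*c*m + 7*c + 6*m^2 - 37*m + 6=c^2 + 13*c + 6*m^2 + m*(-7*c - 68) + 22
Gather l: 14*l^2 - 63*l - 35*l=14*l^2 - 98*l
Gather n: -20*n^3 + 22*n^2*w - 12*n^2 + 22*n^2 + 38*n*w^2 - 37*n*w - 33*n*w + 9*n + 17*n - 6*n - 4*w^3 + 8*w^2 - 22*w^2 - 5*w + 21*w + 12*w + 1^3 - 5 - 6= -20*n^3 + n^2*(22*w + 10) + n*(38*w^2 - 70*w + 20) - 4*w^3 - 14*w^2 + 28*w - 10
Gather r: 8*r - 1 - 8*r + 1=0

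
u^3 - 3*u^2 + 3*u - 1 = (u - 1)^3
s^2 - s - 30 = (s - 6)*(s + 5)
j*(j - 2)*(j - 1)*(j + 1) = j^4 - 2*j^3 - j^2 + 2*j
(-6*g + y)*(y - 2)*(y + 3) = -6*g*y^2 - 6*g*y + 36*g + y^3 + y^2 - 6*y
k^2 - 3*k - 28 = (k - 7)*(k + 4)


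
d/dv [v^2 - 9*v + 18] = 2*v - 9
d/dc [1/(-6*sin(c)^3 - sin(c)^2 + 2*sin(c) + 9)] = 2*(9*sin(c)^2 + sin(c) - 1)*cos(c)/(6*sin(c)^3 + sin(c)^2 - 2*sin(c) - 9)^2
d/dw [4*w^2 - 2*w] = 8*w - 2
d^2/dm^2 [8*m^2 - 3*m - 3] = 16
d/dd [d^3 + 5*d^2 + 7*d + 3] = 3*d^2 + 10*d + 7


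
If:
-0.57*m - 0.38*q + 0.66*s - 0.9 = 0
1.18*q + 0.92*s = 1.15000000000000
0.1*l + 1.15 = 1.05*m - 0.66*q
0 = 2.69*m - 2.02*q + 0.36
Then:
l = -12.90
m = -0.13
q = 0.00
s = 1.25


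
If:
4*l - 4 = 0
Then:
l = 1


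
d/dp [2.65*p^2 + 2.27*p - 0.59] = 5.3*p + 2.27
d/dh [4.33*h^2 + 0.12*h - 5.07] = 8.66*h + 0.12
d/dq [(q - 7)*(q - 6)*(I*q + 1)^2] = -4*q^3 + q^2*(39 + 6*I) + q*(-82 - 52*I) - 13 + 84*I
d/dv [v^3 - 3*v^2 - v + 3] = 3*v^2 - 6*v - 1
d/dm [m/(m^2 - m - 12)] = (m^2 - m*(2*m - 1) - m - 12)/(-m^2 + m + 12)^2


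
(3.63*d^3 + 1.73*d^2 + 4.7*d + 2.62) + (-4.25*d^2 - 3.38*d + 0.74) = 3.63*d^3 - 2.52*d^2 + 1.32*d + 3.36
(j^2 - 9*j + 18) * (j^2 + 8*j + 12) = j^4 - j^3 - 42*j^2 + 36*j + 216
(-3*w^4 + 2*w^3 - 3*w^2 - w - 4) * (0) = 0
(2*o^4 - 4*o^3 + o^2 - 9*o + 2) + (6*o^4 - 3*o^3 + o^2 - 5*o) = 8*o^4 - 7*o^3 + 2*o^2 - 14*o + 2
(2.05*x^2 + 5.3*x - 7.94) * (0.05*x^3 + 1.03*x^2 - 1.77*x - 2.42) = 0.1025*x^5 + 2.3765*x^4 + 1.4335*x^3 - 22.5202*x^2 + 1.2278*x + 19.2148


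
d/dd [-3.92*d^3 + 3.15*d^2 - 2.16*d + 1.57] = -11.76*d^2 + 6.3*d - 2.16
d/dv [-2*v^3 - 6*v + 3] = -6*v^2 - 6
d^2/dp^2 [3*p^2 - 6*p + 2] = 6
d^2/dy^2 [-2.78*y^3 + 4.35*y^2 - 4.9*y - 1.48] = 8.7 - 16.68*y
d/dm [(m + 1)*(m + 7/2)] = 2*m + 9/2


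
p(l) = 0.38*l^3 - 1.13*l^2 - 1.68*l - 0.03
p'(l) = 1.14*l^2 - 2.26*l - 1.68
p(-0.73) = 0.45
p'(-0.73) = 0.58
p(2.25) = -5.20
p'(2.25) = -0.99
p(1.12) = -2.80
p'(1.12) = -2.78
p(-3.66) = -27.65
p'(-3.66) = 21.86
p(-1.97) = -4.01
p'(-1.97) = 7.20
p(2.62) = -5.35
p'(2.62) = 0.22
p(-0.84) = 0.36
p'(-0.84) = 1.02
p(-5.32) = -80.29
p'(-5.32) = 42.61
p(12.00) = 473.73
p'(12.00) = 135.36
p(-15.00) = -1511.58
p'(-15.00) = 288.72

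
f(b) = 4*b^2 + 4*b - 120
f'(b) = 8*b + 4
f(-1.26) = -118.69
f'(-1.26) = -6.08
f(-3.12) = -93.54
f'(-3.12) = -20.96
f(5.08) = 3.55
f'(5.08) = 44.64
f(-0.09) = -120.33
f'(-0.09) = 3.28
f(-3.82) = -76.91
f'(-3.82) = -26.56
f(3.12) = -68.58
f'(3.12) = 28.96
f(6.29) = 63.42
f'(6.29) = 54.32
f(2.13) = -93.33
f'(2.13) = 21.04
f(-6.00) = 0.00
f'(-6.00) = -44.00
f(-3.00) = -96.00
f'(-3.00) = -20.00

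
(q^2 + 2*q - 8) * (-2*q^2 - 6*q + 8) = -2*q^4 - 10*q^3 + 12*q^2 + 64*q - 64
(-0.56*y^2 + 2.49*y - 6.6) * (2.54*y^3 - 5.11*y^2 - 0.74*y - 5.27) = -1.4224*y^5 + 9.1862*y^4 - 29.0735*y^3 + 34.8346*y^2 - 8.2383*y + 34.782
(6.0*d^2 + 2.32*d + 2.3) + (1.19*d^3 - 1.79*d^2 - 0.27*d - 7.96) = 1.19*d^3 + 4.21*d^2 + 2.05*d - 5.66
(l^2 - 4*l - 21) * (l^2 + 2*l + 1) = l^4 - 2*l^3 - 28*l^2 - 46*l - 21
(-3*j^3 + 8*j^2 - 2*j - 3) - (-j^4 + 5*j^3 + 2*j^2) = j^4 - 8*j^3 + 6*j^2 - 2*j - 3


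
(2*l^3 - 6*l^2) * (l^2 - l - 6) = 2*l^5 - 8*l^4 - 6*l^3 + 36*l^2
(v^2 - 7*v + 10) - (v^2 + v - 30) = 40 - 8*v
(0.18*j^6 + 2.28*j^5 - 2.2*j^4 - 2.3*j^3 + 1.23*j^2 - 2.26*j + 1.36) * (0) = 0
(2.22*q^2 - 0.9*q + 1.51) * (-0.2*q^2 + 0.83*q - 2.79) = -0.444*q^4 + 2.0226*q^3 - 7.2428*q^2 + 3.7643*q - 4.2129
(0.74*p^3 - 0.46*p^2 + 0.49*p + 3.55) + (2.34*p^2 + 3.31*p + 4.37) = 0.74*p^3 + 1.88*p^2 + 3.8*p + 7.92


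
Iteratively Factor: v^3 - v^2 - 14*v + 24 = (v + 4)*(v^2 - 5*v + 6) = (v - 3)*(v + 4)*(v - 2)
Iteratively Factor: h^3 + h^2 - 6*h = (h - 2)*(h^2 + 3*h) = h*(h - 2)*(h + 3)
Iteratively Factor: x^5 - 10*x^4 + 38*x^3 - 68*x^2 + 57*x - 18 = (x - 2)*(x^4 - 8*x^3 + 22*x^2 - 24*x + 9) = (x - 2)*(x - 1)*(x^3 - 7*x^2 + 15*x - 9) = (x - 3)*(x - 2)*(x - 1)*(x^2 - 4*x + 3) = (x - 3)*(x - 2)*(x - 1)^2*(x - 3)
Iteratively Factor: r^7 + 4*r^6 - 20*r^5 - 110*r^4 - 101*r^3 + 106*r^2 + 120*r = (r + 2)*(r^6 + 2*r^5 - 24*r^4 - 62*r^3 + 23*r^2 + 60*r) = (r + 1)*(r + 2)*(r^5 + r^4 - 25*r^3 - 37*r^2 + 60*r) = r*(r + 1)*(r + 2)*(r^4 + r^3 - 25*r^2 - 37*r + 60) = r*(r + 1)*(r + 2)*(r + 3)*(r^3 - 2*r^2 - 19*r + 20) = r*(r + 1)*(r + 2)*(r + 3)*(r + 4)*(r^2 - 6*r + 5) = r*(r - 1)*(r + 1)*(r + 2)*(r + 3)*(r + 4)*(r - 5)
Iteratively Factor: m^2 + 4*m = (m)*(m + 4)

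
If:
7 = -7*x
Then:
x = -1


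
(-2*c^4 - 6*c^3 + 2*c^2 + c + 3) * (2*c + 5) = -4*c^5 - 22*c^4 - 26*c^3 + 12*c^2 + 11*c + 15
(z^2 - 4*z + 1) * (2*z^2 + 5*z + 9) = 2*z^4 - 3*z^3 - 9*z^2 - 31*z + 9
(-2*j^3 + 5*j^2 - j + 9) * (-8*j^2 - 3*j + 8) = 16*j^5 - 34*j^4 - 23*j^3 - 29*j^2 - 35*j + 72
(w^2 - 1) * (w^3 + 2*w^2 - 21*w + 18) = w^5 + 2*w^4 - 22*w^3 + 16*w^2 + 21*w - 18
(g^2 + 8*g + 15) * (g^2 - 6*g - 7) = g^4 + 2*g^3 - 40*g^2 - 146*g - 105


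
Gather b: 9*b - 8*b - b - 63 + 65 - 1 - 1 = 0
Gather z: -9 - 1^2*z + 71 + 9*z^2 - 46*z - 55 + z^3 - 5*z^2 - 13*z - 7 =z^3 + 4*z^2 - 60*z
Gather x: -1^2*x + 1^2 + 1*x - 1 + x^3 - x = x^3 - x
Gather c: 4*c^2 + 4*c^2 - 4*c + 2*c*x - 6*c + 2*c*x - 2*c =8*c^2 + c*(4*x - 12)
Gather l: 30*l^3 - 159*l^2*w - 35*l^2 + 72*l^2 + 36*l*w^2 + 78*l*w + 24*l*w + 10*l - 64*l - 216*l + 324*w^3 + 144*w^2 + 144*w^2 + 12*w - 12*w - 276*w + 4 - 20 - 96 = 30*l^3 + l^2*(37 - 159*w) + l*(36*w^2 + 102*w - 270) + 324*w^3 + 288*w^2 - 276*w - 112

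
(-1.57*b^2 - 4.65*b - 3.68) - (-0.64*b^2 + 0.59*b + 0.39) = -0.93*b^2 - 5.24*b - 4.07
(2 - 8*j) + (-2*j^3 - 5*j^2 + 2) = -2*j^3 - 5*j^2 - 8*j + 4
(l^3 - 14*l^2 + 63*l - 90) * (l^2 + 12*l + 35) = l^5 - 2*l^4 - 70*l^3 + 176*l^2 + 1125*l - 3150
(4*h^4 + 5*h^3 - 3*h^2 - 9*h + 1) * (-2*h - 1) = -8*h^5 - 14*h^4 + h^3 + 21*h^2 + 7*h - 1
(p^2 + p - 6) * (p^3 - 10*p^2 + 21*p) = p^5 - 9*p^4 + 5*p^3 + 81*p^2 - 126*p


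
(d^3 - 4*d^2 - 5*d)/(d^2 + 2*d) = (d^2 - 4*d - 5)/(d + 2)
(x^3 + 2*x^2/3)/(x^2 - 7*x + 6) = x^2*(x + 2/3)/(x^2 - 7*x + 6)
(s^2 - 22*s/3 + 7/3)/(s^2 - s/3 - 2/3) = (-3*s^2 + 22*s - 7)/(-3*s^2 + s + 2)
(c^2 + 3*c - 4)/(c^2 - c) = (c + 4)/c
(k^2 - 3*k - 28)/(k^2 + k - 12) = (k - 7)/(k - 3)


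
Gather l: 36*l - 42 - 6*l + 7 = 30*l - 35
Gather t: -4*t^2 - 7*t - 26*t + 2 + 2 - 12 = -4*t^2 - 33*t - 8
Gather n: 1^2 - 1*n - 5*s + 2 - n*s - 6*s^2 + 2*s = n*(-s - 1) - 6*s^2 - 3*s + 3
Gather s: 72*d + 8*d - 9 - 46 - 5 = 80*d - 60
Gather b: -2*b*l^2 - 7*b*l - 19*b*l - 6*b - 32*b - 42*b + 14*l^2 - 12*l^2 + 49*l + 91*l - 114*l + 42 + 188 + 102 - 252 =b*(-2*l^2 - 26*l - 80) + 2*l^2 + 26*l + 80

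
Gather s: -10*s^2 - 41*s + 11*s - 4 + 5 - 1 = -10*s^2 - 30*s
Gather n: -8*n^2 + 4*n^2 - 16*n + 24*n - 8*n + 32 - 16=16 - 4*n^2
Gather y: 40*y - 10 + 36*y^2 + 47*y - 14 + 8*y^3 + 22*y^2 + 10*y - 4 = 8*y^3 + 58*y^2 + 97*y - 28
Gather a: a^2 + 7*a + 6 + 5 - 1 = a^2 + 7*a + 10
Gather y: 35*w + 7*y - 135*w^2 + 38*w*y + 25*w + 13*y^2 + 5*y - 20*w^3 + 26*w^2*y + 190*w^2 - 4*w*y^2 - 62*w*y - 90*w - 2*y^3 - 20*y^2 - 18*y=-20*w^3 + 55*w^2 - 30*w - 2*y^3 + y^2*(-4*w - 7) + y*(26*w^2 - 24*w - 6)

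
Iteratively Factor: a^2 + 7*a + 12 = (a + 4)*(a + 3)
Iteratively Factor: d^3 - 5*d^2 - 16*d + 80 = (d - 5)*(d^2 - 16) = (d - 5)*(d - 4)*(d + 4)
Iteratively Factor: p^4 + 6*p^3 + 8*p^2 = (p + 4)*(p^3 + 2*p^2) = p*(p + 4)*(p^2 + 2*p) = p*(p + 2)*(p + 4)*(p)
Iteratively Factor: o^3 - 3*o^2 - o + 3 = (o + 1)*(o^2 - 4*o + 3) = (o - 3)*(o + 1)*(o - 1)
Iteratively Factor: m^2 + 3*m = (m + 3)*(m)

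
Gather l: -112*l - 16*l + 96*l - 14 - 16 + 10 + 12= -32*l - 8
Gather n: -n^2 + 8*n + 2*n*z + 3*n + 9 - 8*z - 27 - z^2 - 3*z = -n^2 + n*(2*z + 11) - z^2 - 11*z - 18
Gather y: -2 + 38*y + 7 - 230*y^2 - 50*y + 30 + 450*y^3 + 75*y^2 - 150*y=450*y^3 - 155*y^2 - 162*y + 35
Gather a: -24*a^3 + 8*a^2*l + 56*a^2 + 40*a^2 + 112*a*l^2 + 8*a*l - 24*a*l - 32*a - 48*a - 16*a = -24*a^3 + a^2*(8*l + 96) + a*(112*l^2 - 16*l - 96)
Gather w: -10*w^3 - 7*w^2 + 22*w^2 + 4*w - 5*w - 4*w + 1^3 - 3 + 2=-10*w^3 + 15*w^2 - 5*w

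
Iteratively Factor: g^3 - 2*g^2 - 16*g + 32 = (g - 2)*(g^2 - 16) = (g - 2)*(g + 4)*(g - 4)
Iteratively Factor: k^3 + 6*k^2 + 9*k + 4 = (k + 1)*(k^2 + 5*k + 4) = (k + 1)^2*(k + 4)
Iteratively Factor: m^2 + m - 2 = (m - 1)*(m + 2)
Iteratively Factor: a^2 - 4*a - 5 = (a - 5)*(a + 1)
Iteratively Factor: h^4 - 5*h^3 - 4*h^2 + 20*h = (h)*(h^3 - 5*h^2 - 4*h + 20) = h*(h - 2)*(h^2 - 3*h - 10) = h*(h - 2)*(h + 2)*(h - 5)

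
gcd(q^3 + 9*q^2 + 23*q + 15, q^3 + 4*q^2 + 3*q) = q^2 + 4*q + 3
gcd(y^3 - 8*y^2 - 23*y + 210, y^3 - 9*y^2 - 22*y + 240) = y^2 - y - 30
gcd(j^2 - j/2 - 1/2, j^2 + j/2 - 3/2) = j - 1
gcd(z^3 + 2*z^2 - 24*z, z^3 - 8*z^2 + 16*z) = z^2 - 4*z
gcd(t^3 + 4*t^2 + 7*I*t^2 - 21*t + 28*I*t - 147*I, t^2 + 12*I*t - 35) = t + 7*I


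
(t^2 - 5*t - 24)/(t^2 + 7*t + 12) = (t - 8)/(t + 4)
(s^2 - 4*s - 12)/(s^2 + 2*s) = (s - 6)/s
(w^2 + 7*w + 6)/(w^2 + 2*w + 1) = (w + 6)/(w + 1)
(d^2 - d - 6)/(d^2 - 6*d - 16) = (d - 3)/(d - 8)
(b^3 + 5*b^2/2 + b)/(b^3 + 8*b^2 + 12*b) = (b + 1/2)/(b + 6)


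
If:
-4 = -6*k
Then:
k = 2/3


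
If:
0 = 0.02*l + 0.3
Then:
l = -15.00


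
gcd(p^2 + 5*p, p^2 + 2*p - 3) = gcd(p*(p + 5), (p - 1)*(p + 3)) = 1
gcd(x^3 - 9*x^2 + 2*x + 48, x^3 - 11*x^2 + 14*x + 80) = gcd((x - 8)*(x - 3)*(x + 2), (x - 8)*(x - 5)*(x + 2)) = x^2 - 6*x - 16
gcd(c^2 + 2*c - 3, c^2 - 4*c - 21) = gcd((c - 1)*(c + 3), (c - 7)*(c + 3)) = c + 3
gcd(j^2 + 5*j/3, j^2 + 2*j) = j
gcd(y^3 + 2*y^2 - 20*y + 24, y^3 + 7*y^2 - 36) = y^2 + 4*y - 12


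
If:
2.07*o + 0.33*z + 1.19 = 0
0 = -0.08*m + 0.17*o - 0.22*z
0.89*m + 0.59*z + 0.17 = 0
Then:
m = 0.09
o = -0.51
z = -0.42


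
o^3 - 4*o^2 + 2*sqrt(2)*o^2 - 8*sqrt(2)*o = o*(o - 4)*(o + 2*sqrt(2))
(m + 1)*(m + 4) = m^2 + 5*m + 4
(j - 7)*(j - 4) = j^2 - 11*j + 28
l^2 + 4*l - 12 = (l - 2)*(l + 6)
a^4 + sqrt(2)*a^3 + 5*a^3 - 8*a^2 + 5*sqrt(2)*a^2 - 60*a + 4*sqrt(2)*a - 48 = (a + 1)*(a + 4)*(a - 2*sqrt(2))*(a + 3*sqrt(2))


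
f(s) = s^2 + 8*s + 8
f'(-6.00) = -4.00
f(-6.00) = -4.00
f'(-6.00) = -4.00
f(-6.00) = -4.00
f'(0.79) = 9.58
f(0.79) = 14.94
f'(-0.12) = 7.76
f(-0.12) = 7.05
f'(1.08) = 10.16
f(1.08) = 17.81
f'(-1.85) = 4.30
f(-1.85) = -3.38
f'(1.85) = 11.70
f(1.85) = 26.22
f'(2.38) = 12.76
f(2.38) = 32.70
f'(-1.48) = 5.04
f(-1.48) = -1.65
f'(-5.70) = -3.40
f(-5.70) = -5.11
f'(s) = 2*s + 8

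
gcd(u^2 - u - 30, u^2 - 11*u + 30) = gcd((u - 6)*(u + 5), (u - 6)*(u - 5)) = u - 6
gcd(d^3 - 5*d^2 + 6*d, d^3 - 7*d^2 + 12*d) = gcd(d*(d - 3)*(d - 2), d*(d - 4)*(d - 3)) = d^2 - 3*d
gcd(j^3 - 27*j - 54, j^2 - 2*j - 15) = j + 3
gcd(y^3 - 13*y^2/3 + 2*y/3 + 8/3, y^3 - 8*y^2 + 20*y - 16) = y - 4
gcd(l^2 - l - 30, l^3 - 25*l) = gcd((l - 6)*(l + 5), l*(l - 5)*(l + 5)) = l + 5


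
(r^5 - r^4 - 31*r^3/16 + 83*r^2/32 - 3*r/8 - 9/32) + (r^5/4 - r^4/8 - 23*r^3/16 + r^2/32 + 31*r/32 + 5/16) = 5*r^5/4 - 9*r^4/8 - 27*r^3/8 + 21*r^2/8 + 19*r/32 + 1/32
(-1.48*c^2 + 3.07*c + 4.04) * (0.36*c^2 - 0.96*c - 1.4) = -0.5328*c^4 + 2.526*c^3 + 0.5792*c^2 - 8.1764*c - 5.656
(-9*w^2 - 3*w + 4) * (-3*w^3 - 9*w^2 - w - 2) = 27*w^5 + 90*w^4 + 24*w^3 - 15*w^2 + 2*w - 8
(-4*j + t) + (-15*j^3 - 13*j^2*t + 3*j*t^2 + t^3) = -15*j^3 - 13*j^2*t + 3*j*t^2 - 4*j + t^3 + t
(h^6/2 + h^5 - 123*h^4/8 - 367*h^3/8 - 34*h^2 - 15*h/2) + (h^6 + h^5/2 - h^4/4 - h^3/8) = 3*h^6/2 + 3*h^5/2 - 125*h^4/8 - 46*h^3 - 34*h^2 - 15*h/2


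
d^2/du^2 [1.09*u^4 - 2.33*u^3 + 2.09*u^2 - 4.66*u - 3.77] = 13.08*u^2 - 13.98*u + 4.18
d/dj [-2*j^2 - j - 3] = -4*j - 1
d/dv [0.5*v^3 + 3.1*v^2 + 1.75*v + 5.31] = 1.5*v^2 + 6.2*v + 1.75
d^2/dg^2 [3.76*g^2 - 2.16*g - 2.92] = 7.52000000000000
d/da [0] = 0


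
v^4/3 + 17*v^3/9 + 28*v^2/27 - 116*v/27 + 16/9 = (v/3 + 1)*(v - 2/3)^2*(v + 4)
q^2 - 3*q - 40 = (q - 8)*(q + 5)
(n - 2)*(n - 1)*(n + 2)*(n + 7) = n^4 + 6*n^3 - 11*n^2 - 24*n + 28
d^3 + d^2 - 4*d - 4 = (d - 2)*(d + 1)*(d + 2)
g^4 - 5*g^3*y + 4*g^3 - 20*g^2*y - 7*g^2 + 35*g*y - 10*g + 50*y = (g - 2)*(g + 1)*(g + 5)*(g - 5*y)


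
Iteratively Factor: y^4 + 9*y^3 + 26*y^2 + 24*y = (y)*(y^3 + 9*y^2 + 26*y + 24) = y*(y + 3)*(y^2 + 6*y + 8) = y*(y + 3)*(y + 4)*(y + 2)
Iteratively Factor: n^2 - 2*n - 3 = (n + 1)*(n - 3)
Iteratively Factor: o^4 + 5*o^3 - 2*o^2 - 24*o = (o)*(o^3 + 5*o^2 - 2*o - 24) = o*(o - 2)*(o^2 + 7*o + 12) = o*(o - 2)*(o + 4)*(o + 3)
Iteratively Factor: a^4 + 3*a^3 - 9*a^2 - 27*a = (a + 3)*(a^3 - 9*a) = (a + 3)^2*(a^2 - 3*a) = (a - 3)*(a + 3)^2*(a)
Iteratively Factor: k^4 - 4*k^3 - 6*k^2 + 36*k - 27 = (k - 3)*(k^3 - k^2 - 9*k + 9) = (k - 3)*(k + 3)*(k^2 - 4*k + 3) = (k - 3)^2*(k + 3)*(k - 1)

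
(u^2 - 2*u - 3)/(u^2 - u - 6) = (u + 1)/(u + 2)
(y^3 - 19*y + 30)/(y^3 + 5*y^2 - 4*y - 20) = (y - 3)/(y + 2)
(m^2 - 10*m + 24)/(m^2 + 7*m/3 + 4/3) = 3*(m^2 - 10*m + 24)/(3*m^2 + 7*m + 4)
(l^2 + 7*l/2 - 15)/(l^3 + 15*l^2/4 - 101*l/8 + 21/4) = 4*(2*l - 5)/(8*l^2 - 18*l + 7)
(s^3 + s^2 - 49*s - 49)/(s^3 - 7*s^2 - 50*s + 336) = (s^2 - 6*s - 7)/(s^2 - 14*s + 48)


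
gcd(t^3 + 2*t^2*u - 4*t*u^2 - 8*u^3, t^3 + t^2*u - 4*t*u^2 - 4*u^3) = t^2 - 4*u^2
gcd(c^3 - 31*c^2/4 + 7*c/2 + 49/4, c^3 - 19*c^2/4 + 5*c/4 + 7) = c^2 - 3*c/4 - 7/4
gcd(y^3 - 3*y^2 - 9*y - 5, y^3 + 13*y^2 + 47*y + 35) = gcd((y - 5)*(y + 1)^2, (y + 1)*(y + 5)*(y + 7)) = y + 1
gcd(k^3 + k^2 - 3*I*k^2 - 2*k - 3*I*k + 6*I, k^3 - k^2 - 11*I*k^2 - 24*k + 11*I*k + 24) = k^2 + k*(-1 - 3*I) + 3*I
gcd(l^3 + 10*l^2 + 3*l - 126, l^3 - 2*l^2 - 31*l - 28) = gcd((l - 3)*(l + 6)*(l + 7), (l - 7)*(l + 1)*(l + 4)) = 1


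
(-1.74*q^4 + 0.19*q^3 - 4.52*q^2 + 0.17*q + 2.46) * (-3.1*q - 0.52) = 5.394*q^5 + 0.3158*q^4 + 13.9132*q^3 + 1.8234*q^2 - 7.7144*q - 1.2792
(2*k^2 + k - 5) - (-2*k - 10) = 2*k^2 + 3*k + 5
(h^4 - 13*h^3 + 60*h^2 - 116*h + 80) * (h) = h^5 - 13*h^4 + 60*h^3 - 116*h^2 + 80*h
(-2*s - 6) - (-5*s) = 3*s - 6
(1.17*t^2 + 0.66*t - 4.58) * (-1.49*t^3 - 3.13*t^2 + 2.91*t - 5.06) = -1.7433*t^5 - 4.6455*t^4 + 8.1631*t^3 + 10.3358*t^2 - 16.6674*t + 23.1748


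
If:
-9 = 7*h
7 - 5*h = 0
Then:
No Solution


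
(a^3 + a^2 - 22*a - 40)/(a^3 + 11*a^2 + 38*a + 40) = (a - 5)/(a + 5)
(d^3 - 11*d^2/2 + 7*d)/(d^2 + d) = (d^2 - 11*d/2 + 7)/(d + 1)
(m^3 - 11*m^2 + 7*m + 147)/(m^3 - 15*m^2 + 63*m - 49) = (m + 3)/(m - 1)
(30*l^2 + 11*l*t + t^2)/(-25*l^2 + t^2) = (6*l + t)/(-5*l + t)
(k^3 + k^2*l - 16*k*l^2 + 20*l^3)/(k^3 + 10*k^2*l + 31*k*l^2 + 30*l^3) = (k^2 - 4*k*l + 4*l^2)/(k^2 + 5*k*l + 6*l^2)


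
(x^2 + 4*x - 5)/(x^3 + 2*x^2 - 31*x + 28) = (x + 5)/(x^2 + 3*x - 28)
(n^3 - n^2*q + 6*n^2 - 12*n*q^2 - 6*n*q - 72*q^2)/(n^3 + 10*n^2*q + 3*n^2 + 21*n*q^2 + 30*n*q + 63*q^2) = (n^2 - 4*n*q + 6*n - 24*q)/(n^2 + 7*n*q + 3*n + 21*q)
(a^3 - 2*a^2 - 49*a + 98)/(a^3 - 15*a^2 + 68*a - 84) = (a + 7)/(a - 6)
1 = 1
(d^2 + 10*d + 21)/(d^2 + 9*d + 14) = (d + 3)/(d + 2)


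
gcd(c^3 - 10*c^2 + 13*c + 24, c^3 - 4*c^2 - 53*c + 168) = c^2 - 11*c + 24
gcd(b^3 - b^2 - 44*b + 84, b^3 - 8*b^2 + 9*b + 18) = b - 6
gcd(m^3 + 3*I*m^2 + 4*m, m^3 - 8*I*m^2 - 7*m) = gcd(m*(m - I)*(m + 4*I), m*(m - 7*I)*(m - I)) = m^2 - I*m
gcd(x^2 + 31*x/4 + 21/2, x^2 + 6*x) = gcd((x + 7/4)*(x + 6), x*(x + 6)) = x + 6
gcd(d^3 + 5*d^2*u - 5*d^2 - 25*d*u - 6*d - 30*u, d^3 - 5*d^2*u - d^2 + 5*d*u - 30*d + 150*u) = d - 6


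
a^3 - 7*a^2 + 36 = (a - 6)*(a - 3)*(a + 2)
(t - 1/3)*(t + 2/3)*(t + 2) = t^3 + 7*t^2/3 + 4*t/9 - 4/9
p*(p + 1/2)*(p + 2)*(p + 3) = p^4 + 11*p^3/2 + 17*p^2/2 + 3*p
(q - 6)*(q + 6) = q^2 - 36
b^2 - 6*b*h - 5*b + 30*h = (b - 5)*(b - 6*h)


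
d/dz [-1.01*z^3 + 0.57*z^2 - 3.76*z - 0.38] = -3.03*z^2 + 1.14*z - 3.76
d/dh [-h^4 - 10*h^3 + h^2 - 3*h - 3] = -4*h^3 - 30*h^2 + 2*h - 3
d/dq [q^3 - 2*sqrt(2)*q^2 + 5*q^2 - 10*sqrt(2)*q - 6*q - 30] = 3*q^2 - 4*sqrt(2)*q + 10*q - 10*sqrt(2) - 6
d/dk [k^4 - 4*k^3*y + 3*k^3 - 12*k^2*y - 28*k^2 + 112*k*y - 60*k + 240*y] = 4*k^3 - 12*k^2*y + 9*k^2 - 24*k*y - 56*k + 112*y - 60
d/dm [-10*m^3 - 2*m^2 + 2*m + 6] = -30*m^2 - 4*m + 2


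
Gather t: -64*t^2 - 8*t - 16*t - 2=-64*t^2 - 24*t - 2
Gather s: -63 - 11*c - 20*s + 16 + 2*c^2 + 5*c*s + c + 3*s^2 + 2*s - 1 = 2*c^2 - 10*c + 3*s^2 + s*(5*c - 18) - 48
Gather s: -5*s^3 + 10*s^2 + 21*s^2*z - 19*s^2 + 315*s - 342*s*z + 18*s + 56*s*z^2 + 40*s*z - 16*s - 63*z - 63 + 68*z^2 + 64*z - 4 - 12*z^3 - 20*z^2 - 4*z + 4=-5*s^3 + s^2*(21*z - 9) + s*(56*z^2 - 302*z + 317) - 12*z^3 + 48*z^2 - 3*z - 63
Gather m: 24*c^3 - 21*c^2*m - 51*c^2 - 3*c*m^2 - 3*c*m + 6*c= 24*c^3 - 51*c^2 - 3*c*m^2 + 6*c + m*(-21*c^2 - 3*c)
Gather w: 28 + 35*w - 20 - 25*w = 10*w + 8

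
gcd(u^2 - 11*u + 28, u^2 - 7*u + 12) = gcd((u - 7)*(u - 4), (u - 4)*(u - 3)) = u - 4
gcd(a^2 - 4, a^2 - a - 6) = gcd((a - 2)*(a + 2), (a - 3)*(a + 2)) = a + 2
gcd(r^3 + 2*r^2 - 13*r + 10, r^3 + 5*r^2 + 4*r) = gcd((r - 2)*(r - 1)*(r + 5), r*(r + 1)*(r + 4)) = 1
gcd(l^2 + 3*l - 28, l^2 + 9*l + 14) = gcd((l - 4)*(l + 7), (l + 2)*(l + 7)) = l + 7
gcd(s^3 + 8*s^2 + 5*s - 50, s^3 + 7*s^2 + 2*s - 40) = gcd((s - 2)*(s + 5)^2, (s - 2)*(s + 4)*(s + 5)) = s^2 + 3*s - 10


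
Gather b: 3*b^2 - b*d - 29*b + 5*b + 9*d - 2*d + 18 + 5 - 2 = 3*b^2 + b*(-d - 24) + 7*d + 21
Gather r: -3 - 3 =-6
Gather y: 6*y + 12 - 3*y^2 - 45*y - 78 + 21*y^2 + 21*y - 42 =18*y^2 - 18*y - 108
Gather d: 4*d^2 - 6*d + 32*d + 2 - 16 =4*d^2 + 26*d - 14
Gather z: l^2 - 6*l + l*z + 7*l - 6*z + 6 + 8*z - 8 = l^2 + l + z*(l + 2) - 2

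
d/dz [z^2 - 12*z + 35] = 2*z - 12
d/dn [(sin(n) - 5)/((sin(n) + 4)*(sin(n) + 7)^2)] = (11*sin(n) + cos(2*n) + 102)*cos(n)/((sin(n) + 4)^2*(sin(n) + 7)^3)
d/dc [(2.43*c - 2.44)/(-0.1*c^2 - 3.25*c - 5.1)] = (0.243*c^2 - 0.488*c - 20.323)/(0.01*c^4 + 0.65*c^3 + 11.5825*c^2 + 33.15*c + 26.01)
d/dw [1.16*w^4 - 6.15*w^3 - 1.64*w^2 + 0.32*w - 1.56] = 4.64*w^3 - 18.45*w^2 - 3.28*w + 0.32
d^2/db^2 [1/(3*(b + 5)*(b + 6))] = 2*((b + 5)^2 + (b + 5)*(b + 6) + (b + 6)^2)/(3*(b + 5)^3*(b + 6)^3)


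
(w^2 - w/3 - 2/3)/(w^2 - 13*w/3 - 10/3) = (w - 1)/(w - 5)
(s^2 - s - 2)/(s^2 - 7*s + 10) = (s + 1)/(s - 5)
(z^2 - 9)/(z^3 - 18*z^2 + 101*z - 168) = (z + 3)/(z^2 - 15*z + 56)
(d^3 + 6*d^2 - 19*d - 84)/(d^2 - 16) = (d^2 + 10*d + 21)/(d + 4)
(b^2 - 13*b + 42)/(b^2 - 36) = (b - 7)/(b + 6)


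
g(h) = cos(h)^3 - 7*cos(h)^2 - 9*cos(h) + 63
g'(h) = -3*sin(h)*cos(h)^2 + 14*sin(h)*cos(h) + 9*sin(h)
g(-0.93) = 55.33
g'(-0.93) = -13.06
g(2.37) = 65.49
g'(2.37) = -1.80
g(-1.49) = 62.23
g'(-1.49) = -10.08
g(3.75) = 65.12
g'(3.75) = 2.58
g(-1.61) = 63.34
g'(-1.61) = -8.44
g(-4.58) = 64.06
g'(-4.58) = 7.04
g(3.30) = 64.10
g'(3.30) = 1.22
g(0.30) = 48.89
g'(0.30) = 5.80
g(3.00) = 64.08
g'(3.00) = -1.10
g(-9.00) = 64.63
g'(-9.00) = 2.57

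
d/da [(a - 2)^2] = 2*a - 4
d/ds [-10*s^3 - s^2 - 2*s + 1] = -30*s^2 - 2*s - 2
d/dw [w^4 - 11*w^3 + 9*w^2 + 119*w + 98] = 4*w^3 - 33*w^2 + 18*w + 119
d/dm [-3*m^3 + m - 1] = 1 - 9*m^2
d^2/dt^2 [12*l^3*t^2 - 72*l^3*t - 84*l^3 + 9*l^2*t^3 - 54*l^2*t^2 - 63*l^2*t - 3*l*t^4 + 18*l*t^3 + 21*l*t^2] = 6*l*(4*l^2 + 9*l*t - 18*l - 6*t^2 + 18*t + 7)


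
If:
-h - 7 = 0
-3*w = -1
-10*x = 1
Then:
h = -7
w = 1/3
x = -1/10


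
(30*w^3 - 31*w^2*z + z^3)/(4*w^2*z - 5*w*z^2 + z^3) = (-30*w^2 + w*z + z^2)/(z*(-4*w + z))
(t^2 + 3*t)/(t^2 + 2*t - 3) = t/(t - 1)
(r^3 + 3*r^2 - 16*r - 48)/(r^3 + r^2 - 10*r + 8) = (r^2 - r - 12)/(r^2 - 3*r + 2)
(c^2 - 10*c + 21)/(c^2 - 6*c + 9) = (c - 7)/(c - 3)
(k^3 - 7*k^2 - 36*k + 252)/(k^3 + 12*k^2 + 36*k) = (k^2 - 13*k + 42)/(k*(k + 6))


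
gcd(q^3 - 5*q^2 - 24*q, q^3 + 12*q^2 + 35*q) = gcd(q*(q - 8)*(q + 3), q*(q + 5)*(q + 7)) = q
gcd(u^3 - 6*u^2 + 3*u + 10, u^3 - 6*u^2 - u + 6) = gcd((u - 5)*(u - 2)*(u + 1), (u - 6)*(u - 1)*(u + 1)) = u + 1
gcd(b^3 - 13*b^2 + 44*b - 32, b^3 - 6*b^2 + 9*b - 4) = b^2 - 5*b + 4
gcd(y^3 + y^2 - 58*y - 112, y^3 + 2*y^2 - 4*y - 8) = y + 2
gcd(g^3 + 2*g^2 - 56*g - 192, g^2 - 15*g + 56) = g - 8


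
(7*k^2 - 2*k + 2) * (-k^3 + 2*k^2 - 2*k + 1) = -7*k^5 + 16*k^4 - 20*k^3 + 15*k^2 - 6*k + 2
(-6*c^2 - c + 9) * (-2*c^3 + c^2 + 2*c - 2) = 12*c^5 - 4*c^4 - 31*c^3 + 19*c^2 + 20*c - 18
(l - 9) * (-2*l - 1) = -2*l^2 + 17*l + 9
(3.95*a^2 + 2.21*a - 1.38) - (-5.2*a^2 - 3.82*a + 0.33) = 9.15*a^2 + 6.03*a - 1.71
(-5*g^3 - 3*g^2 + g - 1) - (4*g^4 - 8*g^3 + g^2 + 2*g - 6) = -4*g^4 + 3*g^3 - 4*g^2 - g + 5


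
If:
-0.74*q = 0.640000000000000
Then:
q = -0.86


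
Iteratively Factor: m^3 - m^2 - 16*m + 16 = (m - 4)*(m^2 + 3*m - 4) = (m - 4)*(m + 4)*(m - 1)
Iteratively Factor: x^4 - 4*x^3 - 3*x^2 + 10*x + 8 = (x - 2)*(x^3 - 2*x^2 - 7*x - 4) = (x - 2)*(x + 1)*(x^2 - 3*x - 4) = (x - 4)*(x - 2)*(x + 1)*(x + 1)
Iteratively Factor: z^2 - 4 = (z + 2)*(z - 2)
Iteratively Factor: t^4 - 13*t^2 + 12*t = (t - 3)*(t^3 + 3*t^2 - 4*t) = (t - 3)*(t - 1)*(t^2 + 4*t) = t*(t - 3)*(t - 1)*(t + 4)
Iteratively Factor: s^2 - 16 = (s - 4)*(s + 4)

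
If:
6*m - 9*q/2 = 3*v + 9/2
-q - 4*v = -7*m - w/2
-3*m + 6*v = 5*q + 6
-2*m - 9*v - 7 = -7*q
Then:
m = -433/191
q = -483/191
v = -428/191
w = 1672/191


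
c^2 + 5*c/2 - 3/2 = (c - 1/2)*(c + 3)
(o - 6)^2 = o^2 - 12*o + 36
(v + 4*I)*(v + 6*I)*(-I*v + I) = -I*v^3 + 10*v^2 + I*v^2 - 10*v + 24*I*v - 24*I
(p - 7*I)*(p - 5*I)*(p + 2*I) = p^3 - 10*I*p^2 - 11*p - 70*I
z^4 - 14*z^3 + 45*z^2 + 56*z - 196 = (z - 7)^2*(z - 2)*(z + 2)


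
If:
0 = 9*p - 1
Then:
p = 1/9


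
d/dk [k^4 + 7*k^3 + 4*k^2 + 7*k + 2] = 4*k^3 + 21*k^2 + 8*k + 7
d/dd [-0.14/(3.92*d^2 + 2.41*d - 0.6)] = (1.0976*d + 0.3374)/(3.92*d^2 + 2.41*d - 0.6)^2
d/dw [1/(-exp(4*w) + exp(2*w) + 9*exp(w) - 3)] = (4*exp(3*w) - 2*exp(w) - 9)*exp(w)/(exp(4*w) - exp(2*w) - 9*exp(w) + 3)^2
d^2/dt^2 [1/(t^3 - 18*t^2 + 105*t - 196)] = 6*(2*t^2 - 20*t + 51)/(t^7 - 40*t^6 + 678*t^5 - 6308*t^4 + 34769*t^3 - 113484*t^2 + 203056*t - 153664)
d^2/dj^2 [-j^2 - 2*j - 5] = -2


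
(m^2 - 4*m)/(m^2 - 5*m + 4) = m/(m - 1)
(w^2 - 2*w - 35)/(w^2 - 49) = (w + 5)/(w + 7)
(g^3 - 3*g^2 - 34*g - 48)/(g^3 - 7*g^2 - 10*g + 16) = (g + 3)/(g - 1)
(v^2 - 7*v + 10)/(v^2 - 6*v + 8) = (v - 5)/(v - 4)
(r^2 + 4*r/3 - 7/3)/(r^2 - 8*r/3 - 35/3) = (r - 1)/(r - 5)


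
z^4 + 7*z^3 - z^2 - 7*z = z*(z - 1)*(z + 1)*(z + 7)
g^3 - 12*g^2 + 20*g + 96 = (g - 8)*(g - 6)*(g + 2)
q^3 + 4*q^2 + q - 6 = (q - 1)*(q + 2)*(q + 3)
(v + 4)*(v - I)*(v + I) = v^3 + 4*v^2 + v + 4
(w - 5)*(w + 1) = w^2 - 4*w - 5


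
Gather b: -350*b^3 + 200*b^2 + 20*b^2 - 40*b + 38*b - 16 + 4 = -350*b^3 + 220*b^2 - 2*b - 12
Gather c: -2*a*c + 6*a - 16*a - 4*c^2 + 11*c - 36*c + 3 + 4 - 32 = -10*a - 4*c^2 + c*(-2*a - 25) - 25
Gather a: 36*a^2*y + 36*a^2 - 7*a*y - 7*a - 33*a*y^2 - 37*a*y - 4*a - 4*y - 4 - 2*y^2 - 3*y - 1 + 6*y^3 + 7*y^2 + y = a^2*(36*y + 36) + a*(-33*y^2 - 44*y - 11) + 6*y^3 + 5*y^2 - 6*y - 5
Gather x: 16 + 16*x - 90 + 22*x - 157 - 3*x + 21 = 35*x - 210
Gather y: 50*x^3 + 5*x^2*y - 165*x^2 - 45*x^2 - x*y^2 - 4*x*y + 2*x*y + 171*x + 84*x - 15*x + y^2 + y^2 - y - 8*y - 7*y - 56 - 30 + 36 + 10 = 50*x^3 - 210*x^2 + 240*x + y^2*(2 - x) + y*(5*x^2 - 2*x - 16) - 40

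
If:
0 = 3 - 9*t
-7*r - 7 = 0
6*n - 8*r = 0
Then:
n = -4/3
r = -1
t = 1/3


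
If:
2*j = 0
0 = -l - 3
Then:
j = 0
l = -3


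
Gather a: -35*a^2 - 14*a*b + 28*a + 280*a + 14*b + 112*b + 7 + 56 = -35*a^2 + a*(308 - 14*b) + 126*b + 63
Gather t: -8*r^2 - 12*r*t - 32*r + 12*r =-8*r^2 - 12*r*t - 20*r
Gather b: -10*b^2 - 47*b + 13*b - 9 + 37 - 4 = -10*b^2 - 34*b + 24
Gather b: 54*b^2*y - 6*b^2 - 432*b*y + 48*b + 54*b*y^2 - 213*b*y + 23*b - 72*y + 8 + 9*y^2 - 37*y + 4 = b^2*(54*y - 6) + b*(54*y^2 - 645*y + 71) + 9*y^2 - 109*y + 12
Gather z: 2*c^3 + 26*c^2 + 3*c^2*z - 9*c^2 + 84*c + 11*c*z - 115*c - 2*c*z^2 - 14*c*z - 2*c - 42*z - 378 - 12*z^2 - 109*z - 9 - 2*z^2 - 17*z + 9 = 2*c^3 + 17*c^2 - 33*c + z^2*(-2*c - 14) + z*(3*c^2 - 3*c - 168) - 378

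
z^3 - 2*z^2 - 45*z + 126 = (z - 6)*(z - 3)*(z + 7)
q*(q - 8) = q^2 - 8*q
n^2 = n^2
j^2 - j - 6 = (j - 3)*(j + 2)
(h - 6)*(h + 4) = h^2 - 2*h - 24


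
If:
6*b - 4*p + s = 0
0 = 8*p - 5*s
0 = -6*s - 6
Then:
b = -1/4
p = -5/8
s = -1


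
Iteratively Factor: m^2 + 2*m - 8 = (m + 4)*(m - 2)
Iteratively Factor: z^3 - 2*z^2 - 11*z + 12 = (z + 3)*(z^2 - 5*z + 4) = (z - 4)*(z + 3)*(z - 1)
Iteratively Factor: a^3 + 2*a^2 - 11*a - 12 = (a + 1)*(a^2 + a - 12) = (a + 1)*(a + 4)*(a - 3)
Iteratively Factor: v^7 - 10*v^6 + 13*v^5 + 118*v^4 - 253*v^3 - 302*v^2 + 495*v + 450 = (v - 5)*(v^6 - 5*v^5 - 12*v^4 + 58*v^3 + 37*v^2 - 117*v - 90) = (v - 5)*(v + 1)*(v^5 - 6*v^4 - 6*v^3 + 64*v^2 - 27*v - 90) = (v - 5)^2*(v + 1)*(v^4 - v^3 - 11*v^2 + 9*v + 18) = (v - 5)^2*(v - 2)*(v + 1)*(v^3 + v^2 - 9*v - 9) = (v - 5)^2*(v - 2)*(v + 1)*(v + 3)*(v^2 - 2*v - 3) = (v - 5)^2*(v - 2)*(v + 1)^2*(v + 3)*(v - 3)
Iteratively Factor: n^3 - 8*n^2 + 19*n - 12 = (n - 4)*(n^2 - 4*n + 3) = (n - 4)*(n - 3)*(n - 1)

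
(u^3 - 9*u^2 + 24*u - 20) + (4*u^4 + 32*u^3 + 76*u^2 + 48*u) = 4*u^4 + 33*u^3 + 67*u^2 + 72*u - 20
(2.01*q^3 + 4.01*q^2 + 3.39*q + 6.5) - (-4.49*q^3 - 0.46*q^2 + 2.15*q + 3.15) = 6.5*q^3 + 4.47*q^2 + 1.24*q + 3.35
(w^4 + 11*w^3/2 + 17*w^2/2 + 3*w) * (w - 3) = w^5 + 5*w^4/2 - 8*w^3 - 45*w^2/2 - 9*w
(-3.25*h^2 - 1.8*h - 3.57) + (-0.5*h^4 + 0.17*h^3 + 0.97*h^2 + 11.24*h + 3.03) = -0.5*h^4 + 0.17*h^3 - 2.28*h^2 + 9.44*h - 0.54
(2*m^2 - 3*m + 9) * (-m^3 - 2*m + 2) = -2*m^5 + 3*m^4 - 13*m^3 + 10*m^2 - 24*m + 18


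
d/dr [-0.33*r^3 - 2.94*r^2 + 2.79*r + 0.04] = -0.99*r^2 - 5.88*r + 2.79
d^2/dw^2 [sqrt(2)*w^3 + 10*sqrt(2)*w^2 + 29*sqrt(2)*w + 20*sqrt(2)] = sqrt(2)*(6*w + 20)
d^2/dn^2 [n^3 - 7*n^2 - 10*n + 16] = 6*n - 14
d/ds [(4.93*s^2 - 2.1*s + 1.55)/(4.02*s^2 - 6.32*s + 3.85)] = (-22.7156*s^2 + 25.499*s + 1.711)/(16.1604*s^4 - 50.8128*s^3 + 70.8964*s^2 - 48.664*s + 14.8225)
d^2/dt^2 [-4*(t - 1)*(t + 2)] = -8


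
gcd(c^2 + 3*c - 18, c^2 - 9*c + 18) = c - 3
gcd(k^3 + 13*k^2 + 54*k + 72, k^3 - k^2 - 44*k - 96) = k^2 + 7*k + 12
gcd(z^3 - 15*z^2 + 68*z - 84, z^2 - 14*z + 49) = z - 7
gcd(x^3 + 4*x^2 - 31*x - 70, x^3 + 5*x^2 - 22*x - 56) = x^2 + 9*x + 14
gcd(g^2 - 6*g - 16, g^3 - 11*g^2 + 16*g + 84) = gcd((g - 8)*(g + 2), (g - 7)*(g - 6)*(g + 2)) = g + 2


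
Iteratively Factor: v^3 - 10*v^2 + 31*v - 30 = (v - 3)*(v^2 - 7*v + 10) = (v - 3)*(v - 2)*(v - 5)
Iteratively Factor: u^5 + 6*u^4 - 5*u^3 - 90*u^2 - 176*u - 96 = (u + 4)*(u^4 + 2*u^3 - 13*u^2 - 38*u - 24) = (u - 4)*(u + 4)*(u^3 + 6*u^2 + 11*u + 6) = (u - 4)*(u + 2)*(u + 4)*(u^2 + 4*u + 3) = (u - 4)*(u + 1)*(u + 2)*(u + 4)*(u + 3)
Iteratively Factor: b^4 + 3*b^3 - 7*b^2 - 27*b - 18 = (b + 2)*(b^3 + b^2 - 9*b - 9) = (b + 2)*(b + 3)*(b^2 - 2*b - 3) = (b + 1)*(b + 2)*(b + 3)*(b - 3)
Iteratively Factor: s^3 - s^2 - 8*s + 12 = (s + 3)*(s^2 - 4*s + 4) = (s - 2)*(s + 3)*(s - 2)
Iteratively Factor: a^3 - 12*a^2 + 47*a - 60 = (a - 3)*(a^2 - 9*a + 20) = (a - 5)*(a - 3)*(a - 4)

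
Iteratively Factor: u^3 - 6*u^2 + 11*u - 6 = (u - 3)*(u^2 - 3*u + 2) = (u - 3)*(u - 1)*(u - 2)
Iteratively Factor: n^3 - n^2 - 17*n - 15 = (n + 3)*(n^2 - 4*n - 5) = (n + 1)*(n + 3)*(n - 5)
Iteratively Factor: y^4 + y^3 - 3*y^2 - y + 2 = (y - 1)*(y^3 + 2*y^2 - y - 2) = (y - 1)*(y + 2)*(y^2 - 1) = (y - 1)^2*(y + 2)*(y + 1)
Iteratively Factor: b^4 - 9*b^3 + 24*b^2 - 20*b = (b - 2)*(b^3 - 7*b^2 + 10*b) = (b - 2)^2*(b^2 - 5*b) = (b - 5)*(b - 2)^2*(b)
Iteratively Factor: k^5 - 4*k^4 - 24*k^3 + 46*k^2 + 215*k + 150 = (k + 3)*(k^4 - 7*k^3 - 3*k^2 + 55*k + 50) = (k - 5)*(k + 3)*(k^3 - 2*k^2 - 13*k - 10) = (k - 5)*(k + 2)*(k + 3)*(k^2 - 4*k - 5) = (k - 5)*(k + 1)*(k + 2)*(k + 3)*(k - 5)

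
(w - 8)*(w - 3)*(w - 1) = w^3 - 12*w^2 + 35*w - 24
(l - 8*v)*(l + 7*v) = l^2 - l*v - 56*v^2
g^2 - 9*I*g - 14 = (g - 7*I)*(g - 2*I)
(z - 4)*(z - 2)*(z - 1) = z^3 - 7*z^2 + 14*z - 8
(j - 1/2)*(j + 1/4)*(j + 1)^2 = j^4 + 7*j^3/4 + 3*j^2/8 - j/2 - 1/8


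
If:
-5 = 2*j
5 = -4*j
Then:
No Solution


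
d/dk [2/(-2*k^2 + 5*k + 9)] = 2*(4*k - 5)/(-2*k^2 + 5*k + 9)^2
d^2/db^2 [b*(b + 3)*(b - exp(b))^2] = 2*b*(1 - exp(b))^2*(b + 3) + 4*b*(1 - exp(b))*(b - exp(b)) - 2*b*(b + 3)*(b - exp(b))*exp(b) + 4*(1 - exp(b))*(b + 3)*(b - exp(b)) + 2*(b - exp(b))^2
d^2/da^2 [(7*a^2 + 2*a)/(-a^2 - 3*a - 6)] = 2*(19*a^3 + 126*a^2 + 36*a - 216)/(a^6 + 9*a^5 + 45*a^4 + 135*a^3 + 270*a^2 + 324*a + 216)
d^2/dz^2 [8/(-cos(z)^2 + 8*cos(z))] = 16*((1 - cos(2*z))^2/2 + 15*cos(z) + 33*cos(2*z)/2 - 3*cos(3*z) - 99/2)/((cos(z) - 8)^3*cos(z)^3)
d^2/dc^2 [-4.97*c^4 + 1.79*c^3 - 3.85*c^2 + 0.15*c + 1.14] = -59.64*c^2 + 10.74*c - 7.7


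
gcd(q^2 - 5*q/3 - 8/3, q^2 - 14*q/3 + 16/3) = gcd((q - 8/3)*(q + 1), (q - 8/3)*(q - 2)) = q - 8/3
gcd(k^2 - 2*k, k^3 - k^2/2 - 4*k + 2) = k - 2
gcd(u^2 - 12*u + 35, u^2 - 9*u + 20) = u - 5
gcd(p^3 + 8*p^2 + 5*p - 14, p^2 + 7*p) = p + 7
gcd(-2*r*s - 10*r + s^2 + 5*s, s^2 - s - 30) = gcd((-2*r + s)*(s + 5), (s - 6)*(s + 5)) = s + 5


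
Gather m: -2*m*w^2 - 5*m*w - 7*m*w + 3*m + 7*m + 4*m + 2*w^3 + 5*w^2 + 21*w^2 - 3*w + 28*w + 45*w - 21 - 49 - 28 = m*(-2*w^2 - 12*w + 14) + 2*w^3 + 26*w^2 + 70*w - 98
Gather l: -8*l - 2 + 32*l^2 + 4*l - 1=32*l^2 - 4*l - 3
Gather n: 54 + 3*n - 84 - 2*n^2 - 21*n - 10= -2*n^2 - 18*n - 40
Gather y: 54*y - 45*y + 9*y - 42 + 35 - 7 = 18*y - 14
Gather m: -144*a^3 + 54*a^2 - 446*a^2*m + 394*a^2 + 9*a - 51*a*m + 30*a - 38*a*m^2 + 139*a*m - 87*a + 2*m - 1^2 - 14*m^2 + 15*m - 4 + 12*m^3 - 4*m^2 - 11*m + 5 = -144*a^3 + 448*a^2 - 48*a + 12*m^3 + m^2*(-38*a - 18) + m*(-446*a^2 + 88*a + 6)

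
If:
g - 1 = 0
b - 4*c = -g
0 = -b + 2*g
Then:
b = 2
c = 3/4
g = 1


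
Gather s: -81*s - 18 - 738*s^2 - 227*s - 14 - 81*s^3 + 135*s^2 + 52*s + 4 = -81*s^3 - 603*s^2 - 256*s - 28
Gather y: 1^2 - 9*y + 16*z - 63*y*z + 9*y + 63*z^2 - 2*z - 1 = -63*y*z + 63*z^2 + 14*z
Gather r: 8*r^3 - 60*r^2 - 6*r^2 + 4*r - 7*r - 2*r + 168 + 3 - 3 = 8*r^3 - 66*r^2 - 5*r + 168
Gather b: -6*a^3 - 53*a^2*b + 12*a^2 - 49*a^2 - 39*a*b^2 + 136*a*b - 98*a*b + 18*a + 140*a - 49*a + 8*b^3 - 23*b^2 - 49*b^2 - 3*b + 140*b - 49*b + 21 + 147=-6*a^3 - 37*a^2 + 109*a + 8*b^3 + b^2*(-39*a - 72) + b*(-53*a^2 + 38*a + 88) + 168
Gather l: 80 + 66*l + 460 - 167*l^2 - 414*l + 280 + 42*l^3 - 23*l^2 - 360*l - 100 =42*l^3 - 190*l^2 - 708*l + 720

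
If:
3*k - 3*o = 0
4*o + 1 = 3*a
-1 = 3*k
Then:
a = -1/9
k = -1/3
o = -1/3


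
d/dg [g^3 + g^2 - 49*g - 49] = 3*g^2 + 2*g - 49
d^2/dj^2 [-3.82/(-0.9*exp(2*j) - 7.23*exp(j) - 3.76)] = (3.82*(1.8*exp(j) + 7.23)*(3.6*exp(j) + 14.46)*exp(j) - (13.752*exp(j) + 27.6186)*(0.9*exp(2*j) + 7.23*exp(j) + 3.76))*exp(j)/(0.9*exp(2*j) + 7.23*exp(j) + 3.76)^3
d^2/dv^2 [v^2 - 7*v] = 2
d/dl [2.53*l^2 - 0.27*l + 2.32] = 5.06*l - 0.27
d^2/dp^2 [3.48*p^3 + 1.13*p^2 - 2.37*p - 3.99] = 20.88*p + 2.26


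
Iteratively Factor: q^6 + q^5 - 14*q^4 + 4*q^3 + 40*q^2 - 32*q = (q)*(q^5 + q^4 - 14*q^3 + 4*q^2 + 40*q - 32) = q*(q + 4)*(q^4 - 3*q^3 - 2*q^2 + 12*q - 8) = q*(q + 2)*(q + 4)*(q^3 - 5*q^2 + 8*q - 4) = q*(q - 1)*(q + 2)*(q + 4)*(q^2 - 4*q + 4) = q*(q - 2)*(q - 1)*(q + 2)*(q + 4)*(q - 2)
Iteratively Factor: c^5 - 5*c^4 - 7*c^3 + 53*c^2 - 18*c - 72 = (c - 2)*(c^4 - 3*c^3 - 13*c^2 + 27*c + 36) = (c - 3)*(c - 2)*(c^3 - 13*c - 12) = (c - 3)*(c - 2)*(c + 1)*(c^2 - c - 12) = (c - 4)*(c - 3)*(c - 2)*(c + 1)*(c + 3)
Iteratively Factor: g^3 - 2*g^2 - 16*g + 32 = (g - 2)*(g^2 - 16) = (g - 2)*(g + 4)*(g - 4)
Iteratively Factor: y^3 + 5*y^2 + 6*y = (y)*(y^2 + 5*y + 6) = y*(y + 2)*(y + 3)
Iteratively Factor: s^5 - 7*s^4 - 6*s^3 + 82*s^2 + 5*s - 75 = (s - 1)*(s^4 - 6*s^3 - 12*s^2 + 70*s + 75) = (s - 5)*(s - 1)*(s^3 - s^2 - 17*s - 15) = (s - 5)*(s - 1)*(s + 1)*(s^2 - 2*s - 15) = (s - 5)*(s - 1)*(s + 1)*(s + 3)*(s - 5)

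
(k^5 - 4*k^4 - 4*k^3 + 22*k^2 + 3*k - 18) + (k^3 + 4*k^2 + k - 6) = k^5 - 4*k^4 - 3*k^3 + 26*k^2 + 4*k - 24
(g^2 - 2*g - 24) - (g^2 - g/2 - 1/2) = -3*g/2 - 47/2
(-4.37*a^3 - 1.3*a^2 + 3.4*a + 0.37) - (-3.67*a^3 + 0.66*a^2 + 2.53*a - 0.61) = -0.7*a^3 - 1.96*a^2 + 0.87*a + 0.98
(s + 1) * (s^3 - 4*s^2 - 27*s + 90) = s^4 - 3*s^3 - 31*s^2 + 63*s + 90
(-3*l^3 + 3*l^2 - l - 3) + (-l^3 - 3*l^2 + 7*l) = -4*l^3 + 6*l - 3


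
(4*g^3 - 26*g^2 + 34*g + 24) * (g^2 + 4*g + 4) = 4*g^5 - 10*g^4 - 54*g^3 + 56*g^2 + 232*g + 96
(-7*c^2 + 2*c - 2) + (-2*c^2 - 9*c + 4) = -9*c^2 - 7*c + 2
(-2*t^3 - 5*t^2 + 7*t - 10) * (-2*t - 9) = 4*t^4 + 28*t^3 + 31*t^2 - 43*t + 90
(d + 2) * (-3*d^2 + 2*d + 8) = -3*d^3 - 4*d^2 + 12*d + 16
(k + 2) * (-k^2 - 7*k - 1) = -k^3 - 9*k^2 - 15*k - 2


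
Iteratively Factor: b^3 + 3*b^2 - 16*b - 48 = (b + 3)*(b^2 - 16) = (b + 3)*(b + 4)*(b - 4)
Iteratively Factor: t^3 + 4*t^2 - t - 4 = (t + 1)*(t^2 + 3*t - 4) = (t + 1)*(t + 4)*(t - 1)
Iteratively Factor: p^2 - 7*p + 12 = (p - 3)*(p - 4)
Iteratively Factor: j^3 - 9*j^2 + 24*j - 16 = (j - 4)*(j^2 - 5*j + 4) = (j - 4)*(j - 1)*(j - 4)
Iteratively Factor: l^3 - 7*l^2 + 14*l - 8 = (l - 1)*(l^2 - 6*l + 8) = (l - 2)*(l - 1)*(l - 4)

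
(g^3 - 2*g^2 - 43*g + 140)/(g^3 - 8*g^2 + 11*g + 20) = (g + 7)/(g + 1)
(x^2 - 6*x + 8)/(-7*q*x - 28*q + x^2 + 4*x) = (-x^2 + 6*x - 8)/(7*q*x + 28*q - x^2 - 4*x)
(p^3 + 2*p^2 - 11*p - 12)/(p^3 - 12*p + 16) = (p^2 - 2*p - 3)/(p^2 - 4*p + 4)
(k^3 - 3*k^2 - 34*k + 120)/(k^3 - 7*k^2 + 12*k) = (k^2 + k - 30)/(k*(k - 3))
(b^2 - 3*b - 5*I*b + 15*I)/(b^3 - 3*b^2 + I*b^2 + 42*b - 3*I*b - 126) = (b - 5*I)/(b^2 + I*b + 42)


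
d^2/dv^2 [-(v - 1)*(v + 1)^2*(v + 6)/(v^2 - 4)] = 2*(-v^6 + 12*v^4 - 21*v^3 - 138*v^2 - 252*v - 56)/(v^6 - 12*v^4 + 48*v^2 - 64)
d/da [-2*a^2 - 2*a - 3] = -4*a - 2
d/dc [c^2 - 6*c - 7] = 2*c - 6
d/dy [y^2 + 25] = 2*y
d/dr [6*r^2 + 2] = 12*r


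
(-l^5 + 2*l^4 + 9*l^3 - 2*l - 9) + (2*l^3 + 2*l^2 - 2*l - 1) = -l^5 + 2*l^4 + 11*l^3 + 2*l^2 - 4*l - 10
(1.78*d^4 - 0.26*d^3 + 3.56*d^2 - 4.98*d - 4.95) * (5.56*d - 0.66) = 9.8968*d^5 - 2.6204*d^4 + 19.9652*d^3 - 30.0384*d^2 - 24.2352*d + 3.267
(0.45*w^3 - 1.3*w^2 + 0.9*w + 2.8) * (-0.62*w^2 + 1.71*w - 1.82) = -0.279*w^5 + 1.5755*w^4 - 3.6*w^3 + 2.169*w^2 + 3.15*w - 5.096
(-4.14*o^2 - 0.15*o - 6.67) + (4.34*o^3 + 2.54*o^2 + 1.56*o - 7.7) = 4.34*o^3 - 1.6*o^2 + 1.41*o - 14.37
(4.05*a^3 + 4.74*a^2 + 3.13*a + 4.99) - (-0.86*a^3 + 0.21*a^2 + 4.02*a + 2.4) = 4.91*a^3 + 4.53*a^2 - 0.89*a + 2.59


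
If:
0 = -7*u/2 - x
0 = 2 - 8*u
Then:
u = 1/4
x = -7/8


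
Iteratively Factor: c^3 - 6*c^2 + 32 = (c - 4)*(c^2 - 2*c - 8) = (c - 4)*(c + 2)*(c - 4)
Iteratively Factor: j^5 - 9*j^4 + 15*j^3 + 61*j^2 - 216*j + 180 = (j - 2)*(j^4 - 7*j^3 + j^2 + 63*j - 90) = (j - 2)*(j + 3)*(j^3 - 10*j^2 + 31*j - 30) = (j - 3)*(j - 2)*(j + 3)*(j^2 - 7*j + 10) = (j - 3)*(j - 2)^2*(j + 3)*(j - 5)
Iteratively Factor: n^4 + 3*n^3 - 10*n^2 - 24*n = (n - 3)*(n^3 + 6*n^2 + 8*n) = (n - 3)*(n + 4)*(n^2 + 2*n) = (n - 3)*(n + 2)*(n + 4)*(n)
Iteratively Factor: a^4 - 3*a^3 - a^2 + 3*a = (a - 3)*(a^3 - a) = a*(a - 3)*(a^2 - 1) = a*(a - 3)*(a - 1)*(a + 1)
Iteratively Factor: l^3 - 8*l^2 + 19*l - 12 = (l - 1)*(l^2 - 7*l + 12) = (l - 4)*(l - 1)*(l - 3)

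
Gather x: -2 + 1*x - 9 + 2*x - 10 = 3*x - 21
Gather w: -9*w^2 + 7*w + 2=-9*w^2 + 7*w + 2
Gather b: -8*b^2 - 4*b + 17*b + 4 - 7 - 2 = -8*b^2 + 13*b - 5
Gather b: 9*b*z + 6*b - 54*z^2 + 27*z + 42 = b*(9*z + 6) - 54*z^2 + 27*z + 42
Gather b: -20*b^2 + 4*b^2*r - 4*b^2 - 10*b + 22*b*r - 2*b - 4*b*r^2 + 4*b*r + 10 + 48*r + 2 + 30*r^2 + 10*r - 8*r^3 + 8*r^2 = b^2*(4*r - 24) + b*(-4*r^2 + 26*r - 12) - 8*r^3 + 38*r^2 + 58*r + 12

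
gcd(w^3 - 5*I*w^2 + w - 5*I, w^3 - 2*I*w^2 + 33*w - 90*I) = w - 5*I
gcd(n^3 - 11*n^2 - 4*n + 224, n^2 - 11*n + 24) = n - 8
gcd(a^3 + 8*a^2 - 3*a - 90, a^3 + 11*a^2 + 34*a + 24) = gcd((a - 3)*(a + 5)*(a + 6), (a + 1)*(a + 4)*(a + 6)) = a + 6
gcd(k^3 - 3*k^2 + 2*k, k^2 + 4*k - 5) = k - 1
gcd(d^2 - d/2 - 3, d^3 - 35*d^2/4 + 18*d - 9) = d - 2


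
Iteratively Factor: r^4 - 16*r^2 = (r)*(r^3 - 16*r) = r*(r - 4)*(r^2 + 4*r) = r^2*(r - 4)*(r + 4)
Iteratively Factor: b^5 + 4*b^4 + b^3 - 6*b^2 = (b + 2)*(b^4 + 2*b^3 - 3*b^2) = (b + 2)*(b + 3)*(b^3 - b^2) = b*(b + 2)*(b + 3)*(b^2 - b) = b^2*(b + 2)*(b + 3)*(b - 1)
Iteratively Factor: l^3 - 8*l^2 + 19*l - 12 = (l - 1)*(l^2 - 7*l + 12) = (l - 3)*(l - 1)*(l - 4)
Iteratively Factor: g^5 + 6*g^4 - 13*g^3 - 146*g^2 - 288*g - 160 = (g + 2)*(g^4 + 4*g^3 - 21*g^2 - 104*g - 80) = (g + 2)*(g + 4)*(g^3 - 21*g - 20) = (g + 2)*(g + 4)^2*(g^2 - 4*g - 5) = (g + 1)*(g + 2)*(g + 4)^2*(g - 5)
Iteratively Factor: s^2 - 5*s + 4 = (s - 1)*(s - 4)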